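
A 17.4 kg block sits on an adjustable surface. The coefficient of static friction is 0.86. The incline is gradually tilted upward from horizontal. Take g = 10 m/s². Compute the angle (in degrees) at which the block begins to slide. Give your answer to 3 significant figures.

40.7°

At the threshold of sliding, static friction is at its maximum μ_s N and exactly balances the weight component along the incline: mg sin θ = μ_s mg cos θ.
Hence tan θ = μ_s = 0.86, so θ = arctan(0.86) = 40.6955°.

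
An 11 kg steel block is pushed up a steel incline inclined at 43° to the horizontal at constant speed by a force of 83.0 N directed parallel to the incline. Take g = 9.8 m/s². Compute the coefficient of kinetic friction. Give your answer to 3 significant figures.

0.120

At constant speed ΣF = 0 along the incline. The applied 83.0 N acts up the slope; the weight component mg sin 43° = 73.519 N and kinetic friction μN both act down the slope.
So 83.0 = 73.519 + μ × 78.840, giving μ = (83.0 − 73.519) / 78.840 = 0.1203.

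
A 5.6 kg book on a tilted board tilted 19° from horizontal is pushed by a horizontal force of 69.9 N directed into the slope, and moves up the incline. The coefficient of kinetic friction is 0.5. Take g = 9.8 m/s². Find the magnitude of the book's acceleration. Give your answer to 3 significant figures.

The horizontal push has components F cos 19° = 69.9 × 0.9455 = 66.090 N up the incline and F sin 19° = 69.9 × 0.3256 = 22.759 N pressing into the surface.
The normal force is therefore N = mg cos 19° + F sin 19° = 51.889 + 22.759 = 74.648 N, and kinetic friction down the slope is μN = 0.5 × 74.648 = 37.324 N.
Along the incline: F cos 19° − mg sin 19° − μN = ma, so 66.090 − 17.869 − 37.324 = 5.6 a, giving a = 1.9459 m/s².

1.95 m/s²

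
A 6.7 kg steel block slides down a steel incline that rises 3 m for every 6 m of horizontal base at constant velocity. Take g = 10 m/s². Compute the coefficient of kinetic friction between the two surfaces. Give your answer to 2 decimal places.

0.50

At constant velocity the net force along the incline is zero: mg sin 26.57° = μ mg cos 26.57°.
So μ = tan 26.57° = 0.4472 / 0.8944 = 0.5000.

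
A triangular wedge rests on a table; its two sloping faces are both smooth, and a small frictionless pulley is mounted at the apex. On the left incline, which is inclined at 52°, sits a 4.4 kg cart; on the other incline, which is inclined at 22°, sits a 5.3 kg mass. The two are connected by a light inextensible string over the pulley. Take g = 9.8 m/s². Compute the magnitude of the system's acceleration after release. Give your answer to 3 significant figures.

Resolve each weight along its own incline: the 4.4 kg mass has component 4.4 × 9.8 × sin 52° = 33.979 N down its slope, and the 5.3 kg mass has 5.3 × 9.8 × sin 22° = 19.457 N down its slope.
The 4.4 kg side's 33.979 N exceeds the other side's 19.457 N, so that mass slides down and the 5.3 kg mass slides up. Taking that direction as positive, Newton's second law for the whole system gives 33.979 − 19.457 = (4.4 + 5.3) a, so a = 14.522 / 9.7 = 1.4971 m/s².

1.50 m/s²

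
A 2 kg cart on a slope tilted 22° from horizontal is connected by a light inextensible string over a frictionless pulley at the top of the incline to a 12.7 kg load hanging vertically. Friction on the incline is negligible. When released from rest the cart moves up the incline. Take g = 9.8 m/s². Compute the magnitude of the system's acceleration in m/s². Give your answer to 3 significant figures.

7.97 m/s²

For the cart on the incline: the weight component along the slope is m₁g sin 22° = 2 × 9.8 × 0.3746 = 7.342 N and the normal force is N = m₁g cos 22° = 18.173 N.
Newton's second law for the cart (up-slope positive): T − 7.342 = 2 a. For the hanging load (downward positive): 12.7 × 9.8 − T = 12.7 a.
Adding the two equations eliminates T: 117.118 = 14.7 a, so a = 7.9672 m/s².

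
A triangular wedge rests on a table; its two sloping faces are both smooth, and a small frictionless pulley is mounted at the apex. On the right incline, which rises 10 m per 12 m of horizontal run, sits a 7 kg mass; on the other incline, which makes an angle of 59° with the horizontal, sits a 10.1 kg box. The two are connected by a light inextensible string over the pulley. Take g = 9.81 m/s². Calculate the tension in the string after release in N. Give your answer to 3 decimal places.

60.732 N

Resolve each weight along its own incline: the 7 kg mass has component 7 × 9.81 × sin 39.81° = 43.961 N down its slope, and the 10.1 kg mass has 10.1 × 9.81 × sin 59° = 84.929 N down its slope.
The 10.1 kg side's 84.929 N exceeds the other side's 43.961 N, so that mass slides down and the 7 kg mass slides up. Taking that direction as positive, Newton's second law for the whole system gives 84.929 − 43.961 = (7 + 10.1) a, so a = 40.968 / 17.1 = 2.3958 m/s².
For the 7 kg mass (up-slope positive): T − 43.961 = 7 × 2.3958, so T = 60.732 N.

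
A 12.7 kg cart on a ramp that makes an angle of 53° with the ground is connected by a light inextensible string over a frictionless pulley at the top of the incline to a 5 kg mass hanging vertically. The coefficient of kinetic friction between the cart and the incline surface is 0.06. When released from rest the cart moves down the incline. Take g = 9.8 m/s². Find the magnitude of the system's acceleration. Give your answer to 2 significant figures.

2.6 m/s²

For the cart on the incline: the weight component along the slope is m₁g sin 53° = 12.7 × 9.8 × 0.7986 = 99.394 N and the normal force is N = m₁g cos 53° = 74.902 N.
Kinetic friction opposes the cart's motion down the incline: f = μN = 0.06 × 74.902 = 4.494 N acting up the slope.
Newton's second law for the cart (down-slope positive): 99.394 − 4.494 − T = 12.7 a. For the hanging mass (upward positive): T − 5 × 9.8 = 5 a.
Adding the two equations eliminates T: 45.900 = 17.7 a, so a = 2.5932 m/s².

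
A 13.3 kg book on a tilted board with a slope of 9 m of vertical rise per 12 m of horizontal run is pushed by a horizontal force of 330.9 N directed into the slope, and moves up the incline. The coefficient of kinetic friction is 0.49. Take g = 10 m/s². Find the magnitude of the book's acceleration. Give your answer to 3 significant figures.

2.67 m/s²

The horizontal push has components F cos 36.87° = 330.9 × 0.8000 = 264.720 N up the incline and F sin 36.87° = 330.9 × 0.6000 = 198.540 N pressing into the surface.
The normal force is therefore N = mg cos 36.87° + F sin 36.87° = 106.400 + 198.540 = 304.940 N, and kinetic friction down the slope is μN = 0.49 × 304.940 = 149.421 N.
Along the incline: F cos 36.87° − mg sin 36.87° − μN = ma, so 264.720 − 79.800 − 149.421 = 13.3 a, giving a = 2.6691 m/s².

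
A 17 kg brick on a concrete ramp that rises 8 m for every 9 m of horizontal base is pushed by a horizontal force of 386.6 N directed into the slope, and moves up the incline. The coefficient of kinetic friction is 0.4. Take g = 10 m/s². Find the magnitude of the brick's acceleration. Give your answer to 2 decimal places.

The horizontal push has components F cos 41.63° = 386.6 × 0.7474 = 288.945 N up the incline and F sin 41.63° = 386.6 × 0.6644 = 256.857 N pressing into the surface.
The normal force is therefore N = mg cos 41.63° + F sin 41.63° = 127.058 + 256.857 = 383.915 N, and kinetic friction down the slope is μN = 0.4 × 383.915 = 153.566 N.
Along the incline: F cos 41.63° − mg sin 41.63° − μN = ma, so 288.945 − 112.948 − 153.566 = 17 a, giving a = 1.3195 m/s².

1.32 m/s²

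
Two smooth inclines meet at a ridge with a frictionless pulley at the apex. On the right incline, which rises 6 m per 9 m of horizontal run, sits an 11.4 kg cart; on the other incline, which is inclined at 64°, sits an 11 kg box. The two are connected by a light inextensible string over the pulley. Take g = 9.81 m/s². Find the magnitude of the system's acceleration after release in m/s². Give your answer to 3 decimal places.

1.560 m/s²

Resolve each weight along its own incline: the 11.4 kg mass has component 11.4 × 9.81 × sin 33.69° = 62.034 N down its slope, and the 11 kg mass has 11 × 9.81 × sin 64° = 96.989 N down its slope.
The 11 kg side's 96.989 N exceeds the other side's 62.034 N, so that mass slides down and the 11.4 kg mass slides up. Taking that direction as positive, Newton's second law for the whole system gives 96.989 − 62.034 = (11.4 + 11) a, so a = 34.955 / 22.4 = 1.5605 m/s².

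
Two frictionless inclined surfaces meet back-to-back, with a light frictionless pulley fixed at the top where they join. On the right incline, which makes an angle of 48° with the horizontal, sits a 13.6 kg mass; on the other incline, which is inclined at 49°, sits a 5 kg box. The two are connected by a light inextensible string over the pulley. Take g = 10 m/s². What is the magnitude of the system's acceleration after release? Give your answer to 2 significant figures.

Resolve each weight along its own incline: the 13.6 kg mass has component 13.6 × 10 × sin 48° = 101.068 N down its slope, and the 5 kg mass has 5 × 10 × sin 49° = 37.735 N down its slope.
The 13.6 kg side's 101.068 N exceeds the other side's 37.735 N, so that mass slides down and the 5 kg mass slides up. Taking that direction as positive, Newton's second law for the whole system gives 101.068 − 37.735 = (13.6 + 5) a, so a = 63.333 / 18.6 = 3.4050 m/s².

3.4 m/s²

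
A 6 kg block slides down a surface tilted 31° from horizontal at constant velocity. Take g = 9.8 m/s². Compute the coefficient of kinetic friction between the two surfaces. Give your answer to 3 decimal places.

At constant velocity the net force along the incline is zero: mg sin 31° = μ mg cos 31°.
So μ = tan 31° = 0.5150 / 0.8572 = 0.6008.

0.601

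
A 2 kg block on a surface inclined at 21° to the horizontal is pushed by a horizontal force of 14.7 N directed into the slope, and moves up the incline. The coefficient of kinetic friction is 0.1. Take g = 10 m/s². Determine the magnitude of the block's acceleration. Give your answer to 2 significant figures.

2.1 m/s²

The horizontal push has components F cos 21° = 14.7 × 0.9336 = 13.724 N up the incline and F sin 21° = 14.7 × 0.3584 = 5.268 N pressing into the surface.
The normal force is therefore N = mg cos 21° + F sin 21° = 18.672 + 5.268 = 23.940 N, and kinetic friction down the slope is μN = 0.1 × 23.940 = 2.394 N.
Along the incline: F cos 21° − mg sin 21° − μN = ma, so 13.724 − 7.168 − 2.394 = 2 a, giving a = 2.0810 m/s².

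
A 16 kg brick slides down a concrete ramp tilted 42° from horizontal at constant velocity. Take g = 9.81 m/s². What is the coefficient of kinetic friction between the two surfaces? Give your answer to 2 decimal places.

At constant velocity the net force along the incline is zero: mg sin 42° = μ mg cos 42°.
So μ = tan 42° = 0.6691 / 0.7431 = 0.9004.

0.90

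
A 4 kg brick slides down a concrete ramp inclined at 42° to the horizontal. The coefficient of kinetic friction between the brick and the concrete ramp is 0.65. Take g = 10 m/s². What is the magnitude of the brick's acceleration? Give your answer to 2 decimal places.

Resolving the weight along the incline: the component pulling the brick down the slope is mg sin 42° = 4 × 10 × 0.6691 = 26.764 N, and the normal force is N = mg cos 42° = 4 × 10 × 0.7431 = 29.724 N.
Kinetic friction acts up the slope with magnitude f = μN = 0.65 × 29.724 = 19.321 N.
Net force along the incline is 26.764 − 19.321 = 7.443 N, so a = 7.443 / 4 = 1.8607 m/s².

1.86 m/s²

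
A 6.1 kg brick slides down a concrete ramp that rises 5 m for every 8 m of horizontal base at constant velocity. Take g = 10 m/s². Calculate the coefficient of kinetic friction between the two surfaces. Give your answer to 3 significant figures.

0.625

At constant velocity the net force along the incline is zero: mg sin 32.01° = μ mg cos 32.01°.
So μ = tan 32.01° = 0.5300 / 0.8480 = 0.6250.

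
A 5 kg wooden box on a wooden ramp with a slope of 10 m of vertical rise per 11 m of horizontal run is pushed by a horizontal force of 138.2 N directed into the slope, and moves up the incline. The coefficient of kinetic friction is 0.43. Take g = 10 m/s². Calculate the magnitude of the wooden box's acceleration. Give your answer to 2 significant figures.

2.5 m/s²

The horizontal push has components F cos 42.27° = 138.2 × 0.7399 = 102.254 N up the incline and F sin 42.27° = 138.2 × 0.6727 = 92.967 N pressing into the surface.
The normal force is therefore N = mg cos 42.27° + F sin 42.27° = 36.995 + 92.967 = 129.962 N, and kinetic friction down the slope is μN = 0.43 × 129.962 = 55.884 N.
Along the incline: F cos 42.27° − mg sin 42.27° − μN = ma, so 102.254 − 33.635 − 55.884 = 5 a, giving a = 2.5470 m/s².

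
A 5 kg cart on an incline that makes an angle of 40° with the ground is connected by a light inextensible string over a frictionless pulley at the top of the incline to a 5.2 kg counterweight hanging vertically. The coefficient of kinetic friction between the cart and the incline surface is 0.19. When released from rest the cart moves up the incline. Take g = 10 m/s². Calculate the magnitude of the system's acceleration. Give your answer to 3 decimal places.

1.234 m/s²

For the cart on the incline: the weight component along the slope is m₁g sin 40° = 5 × 10 × 0.6428 = 32.140 N and the normal force is N = m₁g cos 40° = 38.302 N.
Kinetic friction opposes the cart's motion up the incline: f = μN = 0.19 × 38.302 = 7.277 N acting down the slope.
Newton's second law for the cart (up-slope positive): T − 32.140 − 7.277 = 5 a. For the hanging counterweight (downward positive): 5.2 × 10 − T = 5.2 a.
Adding the two equations eliminates T: 12.583 = 10.2 a, so a = 1.2336 m/s².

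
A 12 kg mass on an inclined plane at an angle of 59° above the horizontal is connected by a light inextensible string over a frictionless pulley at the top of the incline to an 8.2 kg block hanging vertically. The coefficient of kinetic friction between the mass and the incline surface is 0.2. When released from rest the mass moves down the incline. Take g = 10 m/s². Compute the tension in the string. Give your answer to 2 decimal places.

85.45 N

For the mass on the incline: the weight component along the slope is m₁g sin 59° = 12 × 10 × 0.8572 = 102.864 N and the normal force is N = m₁g cos 59° = 61.805 N.
Kinetic friction opposes the mass's motion down the incline: f = μN = 0.2 × 61.805 = 12.361 N acting up the slope.
Newton's second law for the mass (down-slope positive): 102.864 − 12.361 − T = 12 a. For the hanging block (upward positive): T − 8.2 × 10 = 8.2 a.
Adding the two equations eliminates T: 8.503 = 20.2 a, so a = 0.4209 m/s².
Then from the hanging block's equation, T = 8.2 × (10 + 0.4209) = 85.451 N.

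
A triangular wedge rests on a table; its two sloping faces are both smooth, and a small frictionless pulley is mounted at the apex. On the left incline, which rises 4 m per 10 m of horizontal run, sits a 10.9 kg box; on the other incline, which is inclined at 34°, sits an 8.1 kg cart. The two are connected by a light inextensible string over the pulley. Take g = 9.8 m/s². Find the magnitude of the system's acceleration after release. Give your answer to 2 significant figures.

0.25 m/s²

Resolve each weight along its own incline: the 10.9 kg mass has component 10.9 × 9.8 × sin 21.80° = 39.672 N down its slope, and the 8.1 kg mass has 8.1 × 9.8 × sin 34° = 44.389 N down its slope.
The 8.1 kg side's 44.389 N exceeds the other side's 39.672 N, so that mass slides down and the 10.9 kg mass slides up. Taking that direction as positive, Newton's second law for the whole system gives 44.389 − 39.672 = (10.9 + 8.1) a, so a = 4.717 / 19 = 0.2483 m/s².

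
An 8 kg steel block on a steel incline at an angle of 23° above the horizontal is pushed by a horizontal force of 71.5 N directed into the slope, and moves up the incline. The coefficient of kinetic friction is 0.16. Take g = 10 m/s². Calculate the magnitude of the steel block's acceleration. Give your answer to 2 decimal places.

The horizontal push has components F cos 23° = 71.5 × 0.9205 = 65.816 N up the incline and F sin 23° = 71.5 × 0.3907 = 27.935 N pressing into the surface.
The normal force is therefore N = mg cos 23° + F sin 23° = 73.640 + 27.935 = 101.575 N, and kinetic friction down the slope is μN = 0.16 × 101.575 = 16.252 N.
Along the incline: F cos 23° − mg sin 23° − μN = ma, so 65.816 − 31.256 − 16.252 = 8 a, giving a = 2.2885 m/s².

2.29 m/s²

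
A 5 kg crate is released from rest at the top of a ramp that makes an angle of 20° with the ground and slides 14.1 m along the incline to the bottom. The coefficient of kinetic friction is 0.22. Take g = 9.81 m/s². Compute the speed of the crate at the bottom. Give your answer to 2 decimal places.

6.12 m/s

The weight component along the incline is mg sin 20° = 16.776 N and the normal force is N = mg cos 20° = 46.092 N.
Friction up the slope is f = μN = 0.22 × 46.092 = 10.140 N, so the net downslope force is 16.776 − 10.140 = 6.636 N and a = 6.636 / 5 = 1.3272 m/s².
Starting from rest over a distance of 14.1 m, v² = 2aL = 2 × 1.3272 × 14.1 = 37.4270, so v = 6.1178 m/s.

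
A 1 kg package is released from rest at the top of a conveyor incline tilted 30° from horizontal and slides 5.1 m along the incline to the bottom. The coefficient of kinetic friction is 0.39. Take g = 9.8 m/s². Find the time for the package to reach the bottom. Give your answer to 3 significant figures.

The weight component along the incline is mg sin 30° = 4.900 N and the normal force is N = mg cos 30° = 8.487 N.
Friction up the slope is f = μN = 0.39 × 8.487 = 3.310 N, so the net downslope force is 4.900 − 3.310 = 1.590 N and a = 1.590 / 1 = 1.5900 m/s².
Starting from rest, L = ½at², so t = √(2L/a) = √(2 × 5.1 / 1.5900) = 2.5328 s.

2.53 s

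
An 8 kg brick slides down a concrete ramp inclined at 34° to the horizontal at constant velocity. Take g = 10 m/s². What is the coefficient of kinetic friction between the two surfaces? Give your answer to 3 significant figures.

0.675

At constant velocity the net force along the incline is zero: mg sin 34° = μ mg cos 34°.
So μ = tan 34° = 0.5592 / 0.8290 = 0.6745.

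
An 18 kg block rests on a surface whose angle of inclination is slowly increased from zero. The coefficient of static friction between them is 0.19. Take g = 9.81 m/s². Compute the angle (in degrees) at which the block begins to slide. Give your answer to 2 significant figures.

11°

At the threshold of sliding, static friction is at its maximum μ_s N and exactly balances the weight component along the incline: mg sin θ = μ_s mg cos θ.
Hence tan θ = μ_s = 0.19, so θ = arctan(0.19) = 10.7580°.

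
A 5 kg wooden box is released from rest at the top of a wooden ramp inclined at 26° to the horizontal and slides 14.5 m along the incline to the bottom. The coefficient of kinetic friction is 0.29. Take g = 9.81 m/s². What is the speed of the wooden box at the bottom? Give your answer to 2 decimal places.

7.11 m/s

The weight component along the incline is mg sin 26° = 21.502 N and the normal force is N = mg cos 26° = 44.086 N.
Friction up the slope is f = μN = 0.29 × 44.086 = 12.785 N, so the net downslope force is 21.502 − 12.785 = 8.717 N and a = 8.717 / 5 = 1.7434 m/s².
Starting from rest over a distance of 14.5 m, v² = 2aL = 2 × 1.7434 × 14.5 = 50.5586, so v = 7.1105 m/s.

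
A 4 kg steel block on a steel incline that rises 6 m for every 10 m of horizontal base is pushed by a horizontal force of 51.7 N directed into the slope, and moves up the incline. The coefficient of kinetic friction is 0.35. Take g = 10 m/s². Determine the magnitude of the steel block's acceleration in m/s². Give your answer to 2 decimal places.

0.61 m/s²

The horizontal push has components F cos 30.96° = 51.7 × 0.8575 = 44.333 N up the incline and F sin 30.96° = 51.7 × 0.5145 = 26.600 N pressing into the surface.
The normal force is therefore N = mg cos 30.96° + F sin 30.96° = 34.300 + 26.600 = 60.900 N, and kinetic friction down the slope is μN = 0.35 × 60.900 = 21.315 N.
Along the incline: F cos 30.96° − mg sin 30.96° − μN = ma, so 44.333 − 20.580 − 21.315 = 4 a, giving a = 0.6095 m/s².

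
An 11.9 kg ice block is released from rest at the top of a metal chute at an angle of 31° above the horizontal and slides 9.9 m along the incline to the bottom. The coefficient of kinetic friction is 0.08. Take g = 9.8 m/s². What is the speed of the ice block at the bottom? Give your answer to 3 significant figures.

The weight component along the incline is mg sin 31° = 60.064 N and the normal force is N = mg cos 31° = 99.963 N.
Friction up the slope is f = μN = 0.08 × 99.963 = 7.997 N, so the net downslope force is 60.064 − 7.997 = 52.067 N and a = 52.067 / 11.9 = 4.3754 m/s².
Starting from rest over a distance of 9.9 m, v² = 2aL = 2 × 4.3754 × 9.9 = 86.6329, so v = 9.3077 m/s.

9.31 m/s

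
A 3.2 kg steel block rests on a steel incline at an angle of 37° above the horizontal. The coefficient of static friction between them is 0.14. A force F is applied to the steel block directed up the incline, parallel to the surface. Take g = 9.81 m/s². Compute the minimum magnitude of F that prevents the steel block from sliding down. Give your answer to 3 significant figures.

15.4 N

The normal force is N = mg cos 37° = 25.071 N. With F at its minimum the steel block is on the verge of sliding down, so static friction is at its maximum μ_s N = 0.14 × 25.071 = 3.510 N and acts up the slope.
Equilibrium along the incline: F + μ_s N = mg sin 37°, so F = 18.892 − 3.510 = 15.382 N.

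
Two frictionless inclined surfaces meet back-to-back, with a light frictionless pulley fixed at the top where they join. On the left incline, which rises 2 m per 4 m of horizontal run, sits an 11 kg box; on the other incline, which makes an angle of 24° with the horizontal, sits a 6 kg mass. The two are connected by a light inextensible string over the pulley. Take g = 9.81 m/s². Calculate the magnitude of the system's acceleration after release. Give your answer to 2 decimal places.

Resolve each weight along its own incline: the 11 kg mass has component 11 × 9.81 × sin 26.57° = 48.259 N down its slope, and the 6 kg mass has 6 × 9.81 × sin 24° = 23.941 N down its slope.
The 11 kg side's 48.259 N exceeds the other side's 23.941 N, so that mass slides down and the 6 kg mass slides up. Taking that direction as positive, Newton's second law for the whole system gives 48.259 − 23.941 = (11 + 6) a, so a = 24.318 / 17 = 1.4305 m/s².

1.43 m/s²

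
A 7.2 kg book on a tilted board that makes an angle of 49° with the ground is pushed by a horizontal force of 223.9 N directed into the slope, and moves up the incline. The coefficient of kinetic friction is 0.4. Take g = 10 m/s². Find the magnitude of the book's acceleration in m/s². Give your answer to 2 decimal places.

0.84 m/s²

The horizontal push has components F cos 49° = 223.9 × 0.6561 = 146.901 N up the incline and F sin 49° = 223.9 × 0.7547 = 168.977 N pressing into the surface.
The normal force is therefore N = mg cos 49° + F sin 49° = 47.239 + 168.977 = 216.216 N, and kinetic friction down the slope is μN = 0.4 × 216.216 = 86.486 N.
Along the incline: F cos 49° − mg sin 49° − μN = ma, so 146.901 − 54.338 − 86.486 = 7.2 a, giving a = 0.8440 m/s².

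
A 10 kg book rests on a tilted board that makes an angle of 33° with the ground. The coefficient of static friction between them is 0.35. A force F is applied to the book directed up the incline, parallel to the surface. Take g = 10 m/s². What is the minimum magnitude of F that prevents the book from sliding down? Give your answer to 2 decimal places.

25.11 N

The normal force is N = mg cos 33° = 83.867 N. With F at its minimum the book is on the verge of sliding down, so static friction is at its maximum μ_s N = 0.35 × 83.867 = 29.353 N and acts up the slope.
Equilibrium along the incline: F + μ_s N = mg sin 33°, so F = 54.464 − 29.353 = 25.111 N.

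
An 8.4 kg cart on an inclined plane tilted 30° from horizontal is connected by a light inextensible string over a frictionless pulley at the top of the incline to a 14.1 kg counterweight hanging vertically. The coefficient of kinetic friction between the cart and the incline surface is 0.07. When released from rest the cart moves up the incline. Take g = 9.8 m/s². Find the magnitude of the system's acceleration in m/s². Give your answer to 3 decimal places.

4.090 m/s²

For the cart on the incline: the weight component along the slope is m₁g sin 30° = 8.4 × 9.8 × 0.5000 = 41.160 N and the normal force is N = m₁g cos 30° = 71.291 N.
Kinetic friction opposes the cart's motion up the incline: f = μN = 0.07 × 71.291 = 4.990 N acting down the slope.
Newton's second law for the cart (up-slope positive): T − 41.160 − 4.990 = 8.4 a. For the hanging counterweight (downward positive): 14.1 × 9.8 − T = 14.1 a.
Adding the two equations eliminates T: 92.030 = 22.5 a, so a = 4.0902 m/s².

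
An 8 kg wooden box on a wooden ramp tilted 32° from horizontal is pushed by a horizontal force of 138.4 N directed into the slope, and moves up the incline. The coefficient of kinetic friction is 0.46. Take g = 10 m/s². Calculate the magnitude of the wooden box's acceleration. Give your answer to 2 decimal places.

1.25 m/s²

The horizontal push has components F cos 32° = 138.4 × 0.8480 = 117.363 N up the incline and F sin 32° = 138.4 × 0.5299 = 73.338 N pressing into the surface.
The normal force is therefore N = mg cos 32° + F sin 32° = 67.840 + 73.338 = 141.178 N, and kinetic friction down the slope is μN = 0.46 × 141.178 = 64.942 N.
Along the incline: F cos 32° − mg sin 32° − μN = ma, so 117.363 − 42.392 − 64.942 = 8 a, giving a = 1.2536 m/s².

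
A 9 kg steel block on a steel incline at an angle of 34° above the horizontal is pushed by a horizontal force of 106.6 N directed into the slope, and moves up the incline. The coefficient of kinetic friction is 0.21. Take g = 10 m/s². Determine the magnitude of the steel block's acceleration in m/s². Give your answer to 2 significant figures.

The horizontal push has components F cos 34° = 106.6 × 0.8290 = 88.371 N up the incline and F sin 34° = 106.6 × 0.5592 = 59.611 N pressing into the surface.
The normal force is therefore N = mg cos 34° + F sin 34° = 74.610 + 59.611 = 134.221 N, and kinetic friction down the slope is μN = 0.21 × 134.221 = 28.186 N.
Along the incline: F cos 34° − mg sin 34° − μN = ma, so 88.371 − 50.328 − 28.186 = 9 a, giving a = 1.0952 m/s².

1.1 m/s²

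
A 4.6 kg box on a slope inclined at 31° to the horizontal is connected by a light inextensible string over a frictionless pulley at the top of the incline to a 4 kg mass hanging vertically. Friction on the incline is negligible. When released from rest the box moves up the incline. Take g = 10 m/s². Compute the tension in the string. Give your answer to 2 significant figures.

For the box on the incline: the weight component along the slope is m₁g sin 31° = 4.6 × 10 × 0.5150 = 23.690 N and the normal force is N = m₁g cos 31° = 39.430 N.
Newton's second law for the box (up-slope positive): T − 23.690 = 4.6 a. For the hanging mass (downward positive): 4 × 10 − T = 4 a.
Adding the two equations eliminates T: 16.310 = 8.6 a, so a = 1.8965 m/s².
Then from the hanging mass's equation, T = 4 × (10 − 1.8965) = 32.414 N.

32 N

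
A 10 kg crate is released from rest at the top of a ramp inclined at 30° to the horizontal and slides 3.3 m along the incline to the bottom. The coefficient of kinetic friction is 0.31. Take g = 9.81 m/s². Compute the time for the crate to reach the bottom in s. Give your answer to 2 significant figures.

1.7 s

The weight component along the incline is mg sin 30° = 49.050 N and the normal force is N = mg cos 30° = 84.957 N.
Friction up the slope is f = μN = 0.31 × 84.957 = 26.337 N, so the net downslope force is 49.050 − 26.337 = 22.713 N and a = 22.713 / 10 = 2.2713 m/s².
Starting from rest, L = ½at², so t = √(2L/a) = √(2 × 3.3 / 2.2713) = 1.7046 s.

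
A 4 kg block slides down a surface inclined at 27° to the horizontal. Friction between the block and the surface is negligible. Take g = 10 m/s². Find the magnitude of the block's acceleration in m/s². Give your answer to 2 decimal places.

Resolving the weight along the incline: the component pulling the block down the slope is mg sin 27° = 4 × 10 × 0.4540 = 18.160 N, and the normal force is N = mg cos 27° = 4 × 10 × 0.8910 = 35.640 N.
With no friction the net force along the incline is 18.160 N, so a = g sin 27° = 18.160 / 4 = 4.5400 m/s².

4.54 m/s²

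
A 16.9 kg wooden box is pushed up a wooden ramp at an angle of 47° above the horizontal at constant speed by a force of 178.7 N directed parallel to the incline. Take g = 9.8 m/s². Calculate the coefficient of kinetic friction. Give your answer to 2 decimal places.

0.51

At constant speed ΣF = 0 along the incline. The applied 178.7 N acts up the slope; the weight component mg sin 47° = 121.127 N and kinetic friction μN both act down the slope.
So 178.7 = 121.127 + μ × 112.953, giving μ = (178.7 − 121.127) / 112.953 = 0.5097.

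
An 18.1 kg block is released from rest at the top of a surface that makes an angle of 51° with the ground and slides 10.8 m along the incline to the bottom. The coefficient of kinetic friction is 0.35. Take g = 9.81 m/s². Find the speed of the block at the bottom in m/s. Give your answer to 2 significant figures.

11 m/s

The weight component along the incline is mg sin 51° = 137.991 N and the normal force is N = mg cos 51° = 111.743 N.
Friction up the slope is f = μN = 0.35 × 111.743 = 39.110 N, so the net downslope force is 137.991 − 39.110 = 98.881 N and a = 98.881 / 18.1 = 5.4630 m/s².
Starting from rest over a distance of 10.8 m, v² = 2aL = 2 × 5.4630 × 10.8 = 118.0008, so v = 10.8628 m/s.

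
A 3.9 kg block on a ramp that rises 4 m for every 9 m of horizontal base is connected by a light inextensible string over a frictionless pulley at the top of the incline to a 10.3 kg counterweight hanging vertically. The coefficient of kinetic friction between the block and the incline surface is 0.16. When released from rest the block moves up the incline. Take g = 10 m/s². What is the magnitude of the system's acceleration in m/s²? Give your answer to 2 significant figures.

5.7 m/s²

For the block on the incline: the weight component along the slope is m₁g sin 23.96° = 3.9 × 10 × 0.4061 = 15.838 N and the normal force is N = m₁g cos 23.96° = 35.639 N.
Kinetic friction opposes the block's motion up the incline: f = μN = 0.16 × 35.639 = 5.702 N acting down the slope.
Newton's second law for the block (up-slope positive): T − 15.838 − 5.702 = 3.9 a. For the hanging counterweight (downward positive): 10.3 × 10 − T = 10.3 a.
Adding the two equations eliminates T: 81.460 = 14.2 a, so a = 5.7366 m/s².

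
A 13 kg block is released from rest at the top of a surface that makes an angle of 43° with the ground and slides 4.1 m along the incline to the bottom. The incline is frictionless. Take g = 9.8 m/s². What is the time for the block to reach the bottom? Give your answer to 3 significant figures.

1.11 s

The weight component along the incline is mg sin 43° = 86.887 N and the normal force is N = mg cos 43° = 93.174 N.
With no friction, a = g sin 43° = 6.6836 m/s².
Starting from rest, L = ½at², so t = √(2L/a) = √(2 × 4.1 / 6.6836) = 1.1076 s.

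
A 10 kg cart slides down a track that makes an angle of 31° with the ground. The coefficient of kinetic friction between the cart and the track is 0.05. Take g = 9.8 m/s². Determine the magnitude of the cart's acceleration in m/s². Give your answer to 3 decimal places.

4.627 m/s²

Resolving the weight along the incline: the component pulling the cart down the slope is mg sin 31° = 10 × 9.8 × 0.5150 = 50.470 N, and the normal force is N = mg cos 31° = 10 × 9.8 × 0.8572 = 84.006 N.
Kinetic friction acts up the slope with magnitude f = μN = 0.05 × 84.006 = 4.200 N.
Net force along the incline is 50.470 − 4.200 = 46.270 N, so a = 46.270 / 10 = 4.6270 m/s².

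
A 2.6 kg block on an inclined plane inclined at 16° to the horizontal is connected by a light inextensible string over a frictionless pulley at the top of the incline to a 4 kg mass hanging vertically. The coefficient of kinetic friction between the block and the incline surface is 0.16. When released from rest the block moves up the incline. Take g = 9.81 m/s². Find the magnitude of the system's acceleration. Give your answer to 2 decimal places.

4.29 m/s²

For the block on the incline: the weight component along the slope is m₁g sin 16° = 2.6 × 9.81 × 0.2756 = 7.029 N and the normal force is N = m₁g cos 16° = 24.518 N.
Kinetic friction opposes the block's motion up the incline: f = μN = 0.16 × 24.518 = 3.923 N acting down the slope.
Newton's second law for the block (up-slope positive): T − 7.029 − 3.923 = 2.6 a. For the hanging mass (downward positive): 4 × 9.81 − T = 4 a.
Adding the two equations eliminates T: 28.288 = 6.6 a, so a = 4.2861 m/s².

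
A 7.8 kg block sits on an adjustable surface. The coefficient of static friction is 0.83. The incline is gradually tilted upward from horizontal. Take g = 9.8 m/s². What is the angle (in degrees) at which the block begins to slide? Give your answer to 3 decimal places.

39.693°

At the threshold of sliding, static friction is at its maximum μ_s N and exactly balances the weight component along the incline: mg sin θ = μ_s mg cos θ.
Hence tan θ = μ_s = 0.83, so θ = arctan(0.83) = 39.6927°.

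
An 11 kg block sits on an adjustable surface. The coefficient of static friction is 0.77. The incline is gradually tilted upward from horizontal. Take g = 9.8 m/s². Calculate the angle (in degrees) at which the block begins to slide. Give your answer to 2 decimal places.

37.60°

At the threshold of sliding, static friction is at its maximum μ_s N and exactly balances the weight component along the incline: mg sin θ = μ_s mg cos θ.
Hence tan θ = μ_s = 0.77, so θ = arctan(0.77) = 37.5963°.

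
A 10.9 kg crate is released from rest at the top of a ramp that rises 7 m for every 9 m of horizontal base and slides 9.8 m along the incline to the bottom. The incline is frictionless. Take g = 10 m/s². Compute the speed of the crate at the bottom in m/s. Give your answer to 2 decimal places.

The weight component along the incline is mg sin 37.87° = 66.920 N and the normal force is N = mg cos 37.87° = 86.039 N.
With no friction, a = g sin 37.87° = 6.1394 m/s².
Starting from rest over a distance of 9.8 m, v² = 2aL = 2 × 6.1394 × 9.8 = 120.3322, so v = 10.9696 m/s.

10.97 m/s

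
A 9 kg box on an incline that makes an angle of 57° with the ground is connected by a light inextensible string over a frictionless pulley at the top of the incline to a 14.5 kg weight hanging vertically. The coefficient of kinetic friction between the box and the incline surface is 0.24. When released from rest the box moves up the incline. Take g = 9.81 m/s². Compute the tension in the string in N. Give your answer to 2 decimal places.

For the box on the incline: the weight component along the slope is m₁g sin 57° = 9 × 9.81 × 0.8387 = 74.049 N and the normal force is N = m₁g cos 57° = 48.086 N.
Kinetic friction opposes the box's motion up the incline: f = μN = 0.24 × 48.086 = 11.541 N acting down the slope.
Newton's second law for the box (up-slope positive): T − 74.049 − 11.541 = 9 a. For the hanging weight (downward positive): 14.5 × 9.81 − T = 14.5 a.
Adding the two equations eliminates T: 56.655 = 23.5 a, so a = 2.4109 m/s².
Then from the hanging weight's equation, T = 14.5 × (9.81 − 2.4109) = 107.287 N.

107.29 N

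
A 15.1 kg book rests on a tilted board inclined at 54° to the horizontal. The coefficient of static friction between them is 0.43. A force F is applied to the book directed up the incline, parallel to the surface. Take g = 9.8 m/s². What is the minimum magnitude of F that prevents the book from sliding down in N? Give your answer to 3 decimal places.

The normal force is N = mg cos 54° = 86.980 N. With F at its minimum the book is on the verge of sliding down, so static friction is at its maximum μ_s N = 0.43 × 86.980 = 37.401 N and acts up the slope.
Equilibrium along the incline: F + μ_s N = mg sin 54°, so F = 119.718 − 37.401 = 82.317 N.

82.317 N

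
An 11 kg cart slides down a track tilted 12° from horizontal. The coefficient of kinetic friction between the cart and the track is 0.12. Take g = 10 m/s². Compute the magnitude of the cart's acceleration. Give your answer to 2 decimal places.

0.91 m/s²

Resolving the weight along the incline: the component pulling the cart down the slope is mg sin 12° = 11 × 10 × 0.2079 = 22.869 N, and the normal force is N = mg cos 12° = 11 × 10 × 0.9781 = 107.591 N.
Kinetic friction acts up the slope with magnitude f = μN = 0.12 × 107.591 = 12.911 N.
Net force along the incline is 22.869 − 12.911 = 9.958 N, so a = 9.958 / 11 = 0.9053 m/s².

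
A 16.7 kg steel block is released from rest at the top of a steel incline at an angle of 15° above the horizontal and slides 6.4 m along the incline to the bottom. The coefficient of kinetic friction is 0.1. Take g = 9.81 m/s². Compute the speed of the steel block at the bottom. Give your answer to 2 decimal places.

4.51 m/s

The weight component along the incline is mg sin 15° = 42.402 N and the normal force is N = mg cos 15° = 158.245 N.
Friction up the slope is f = μN = 0.1 × 158.245 = 15.825 N, so the net downslope force is 42.402 − 15.825 = 26.577 N and a = 26.577 / 16.7 = 1.5914 m/s².
Starting from rest over a distance of 6.4 m, v² = 2aL = 2 × 1.5914 × 6.4 = 20.3699, so v = 4.5133 m/s.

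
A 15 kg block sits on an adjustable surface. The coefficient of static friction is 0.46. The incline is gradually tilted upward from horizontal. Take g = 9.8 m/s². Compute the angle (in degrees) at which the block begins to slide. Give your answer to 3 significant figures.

At the threshold of sliding, static friction is at its maximum μ_s N and exactly balances the weight component along the incline: mg sin θ = μ_s mg cos θ.
Hence tan θ = μ_s = 0.46, so θ = arctan(0.46) = 24.7024°.

24.7°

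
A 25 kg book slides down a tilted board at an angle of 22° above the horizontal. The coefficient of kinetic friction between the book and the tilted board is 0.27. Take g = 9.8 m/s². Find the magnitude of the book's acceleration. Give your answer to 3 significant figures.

Resolving the weight along the incline: the component pulling the book down the slope is mg sin 22° = 25 × 9.8 × 0.3746 = 91.777 N, and the normal force is N = mg cos 22° = 25 × 9.8 × 0.9272 = 227.164 N.
Kinetic friction acts up the slope with magnitude f = μN = 0.27 × 227.164 = 61.334 N.
Net force along the incline is 91.777 − 61.334 = 30.443 N, so a = 30.443 / 25 = 1.2177 m/s².

1.22 m/s²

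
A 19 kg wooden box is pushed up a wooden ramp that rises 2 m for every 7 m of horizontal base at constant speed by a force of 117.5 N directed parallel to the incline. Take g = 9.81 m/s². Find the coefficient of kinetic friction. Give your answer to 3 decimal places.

0.370

At constant speed ΣF = 0 along the incline. The applied 117.5 N acts up the slope; the weight component mg sin 15.95° = 51.205 N and kinetic friction μN both act down the slope.
So 117.5 = 51.205 + μ × 179.218, giving μ = (117.5 − 51.205) / 179.218 = 0.3699.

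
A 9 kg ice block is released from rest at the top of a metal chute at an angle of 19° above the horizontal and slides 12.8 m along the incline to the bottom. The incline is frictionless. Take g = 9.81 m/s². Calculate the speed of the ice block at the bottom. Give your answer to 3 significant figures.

The weight component along the incline is mg sin 19° = 28.744 N and the normal force is N = mg cos 19° = 83.480 N.
With no friction, a = g sin 19° = 3.1938 m/s².
Starting from rest over a distance of 12.8 m, v² = 2aL = 2 × 3.1938 × 12.8 = 81.7613, so v = 9.0422 m/s.

9.04 m/s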